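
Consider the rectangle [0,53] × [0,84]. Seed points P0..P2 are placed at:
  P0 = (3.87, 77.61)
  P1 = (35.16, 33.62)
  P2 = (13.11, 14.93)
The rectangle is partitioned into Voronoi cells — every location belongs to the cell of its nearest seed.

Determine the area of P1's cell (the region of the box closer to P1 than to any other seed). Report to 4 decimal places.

Area of P1's cell: 2063.7737

1. box [0,53]×[0,84]: [(0, 0) (53, 0) (53, 84) (0, 84)]
2. ⊥bis P1·P0 via (19.515,55.615): [(0, 41.734) (0, 0) (53, 0) (53, 79.4328)]  |A|=3210.9211
3. ⊥bis P1·P2 via (24.135,24.275): [(5.8247, 45.8771) (44.711, 0) (53, 0) (53, 79.4328)]  |A|=2063.7737
4. canonical 4-gon: [(5.8247, 45.8771) (44.711, 0) (53, 0) (53, 79.4328)]
5. shoelace: 2063.7737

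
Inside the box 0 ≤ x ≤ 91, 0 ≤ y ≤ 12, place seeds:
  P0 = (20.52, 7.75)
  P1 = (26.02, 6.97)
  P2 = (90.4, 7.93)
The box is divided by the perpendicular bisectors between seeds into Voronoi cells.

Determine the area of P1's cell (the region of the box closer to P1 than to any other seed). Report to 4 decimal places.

Area of P1's cell: 421.8539

1. box [0,91]×[0,12]: [(0, 0) (91, 0) (91, 12) (0, 12)]
2. ⊥bis P1·P0 via (23.27,7.36): [(22.2262, 0) (91, 0) (91, 12) (23.928, 12)]  |A|=815.0745
3. ⊥bis P1·P2 via (58.21,7.45): [(22.2262, 0) (58.3211, 0) (58.1422, 12) (23.928, 12)]  |A|=421.8539
4. canonical 4-gon: [(22.2262, 0) (58.3211, 0) (58.1422, 12) (23.928, 12)]
5. shoelace: 421.8539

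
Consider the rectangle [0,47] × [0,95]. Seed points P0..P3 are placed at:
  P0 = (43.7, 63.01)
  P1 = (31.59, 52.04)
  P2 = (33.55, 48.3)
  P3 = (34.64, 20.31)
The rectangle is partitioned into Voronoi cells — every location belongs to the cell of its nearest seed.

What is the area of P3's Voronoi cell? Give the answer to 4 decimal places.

1. box [0,47]×[0,95]: [(0, 0) (47, 0) (47, 95) (0, 95)]
2. ⊥bis P3·P0 via (39.17,41.66): [(0, 49.971) (0, 0) (47, 0) (47, 39.9986)]  |A|=2114.287
3. ⊥bis P3·P1 via (33.115,36.175): [(0, 32.9919) (0, 0) (47, 0) (47, 37.5097)]  |A|=1656.7863
4. ⊥bis P3·P2 via (34.095,34.305): [(0, 32.9773) (0, 0) (47, 0) (47, 34.8076)]  |A|=1592.943
5. canonical 4-gon: [(0, 32.9773) (0, 0) (47, 0) (47, 34.8076)]
6. shoelace: 1592.943

Area of P3's cell: 1592.9430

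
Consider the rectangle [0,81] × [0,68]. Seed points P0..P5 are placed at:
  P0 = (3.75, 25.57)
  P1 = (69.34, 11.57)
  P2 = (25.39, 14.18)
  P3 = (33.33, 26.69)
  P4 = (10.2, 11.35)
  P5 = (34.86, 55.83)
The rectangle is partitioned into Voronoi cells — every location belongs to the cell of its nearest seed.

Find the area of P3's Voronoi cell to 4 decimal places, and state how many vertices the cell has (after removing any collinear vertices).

Area of P3's cell: 868.4394 (4 vertices)

1. box [0,81]×[0,68]: [(0, 0) (81, 0) (81, 68) (0, 68)]
2. ⊥bis P3·P0 via (18.54,26.13): [(19.5294, 0) (81, 0) (81, 68) (16.9547, 68)]  |A|=4267.543
3. ⊥bis P3·P1 via (51.335,19.13): [(19.5294, 0) (43.3026, 0) (71.8547, 68) (16.9547, 68)]  |A|=2674.8923
4. ⊥bis P3·P2 via (29.36,20.435): [(18.4945, 27.3312) (47.1437, 9.1478) (71.8547, 68) (16.9547, 68)]  |A|=2184.0555
5. ⊥bis P3·P4 via (21.765,19.02): [(18.4945, 27.3312) (47.1437, 9.1478) (71.8547, 68) (16.9547, 68)]  |A|=2184.0555
6. ⊥bis P3·P5 via (34.095,41.26): [(17.935, 42.1085) (18.4945, 27.3312) (47.1437, 9.1478) (60.0547, 39.897)]  |A|=868.4394
7. canonical 4-gon: [(17.935, 42.1085) (18.4945, 27.3312) (47.1437, 9.1478) (60.0547, 39.897)]
8. shoelace: 868.4394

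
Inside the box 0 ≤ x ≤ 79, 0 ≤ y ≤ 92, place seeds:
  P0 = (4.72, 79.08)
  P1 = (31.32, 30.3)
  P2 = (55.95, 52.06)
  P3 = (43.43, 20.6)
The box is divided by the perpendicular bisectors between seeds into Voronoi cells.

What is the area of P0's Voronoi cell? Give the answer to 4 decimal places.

Area of P0's cell: 1356.7794

1. box [0,79]×[0,92]: [(0, 0) (79, 0) (79, 92) (0, 92)]
2. ⊥bis P0·P1 via (18.02,54.69): [(0, 44.8636) (79, 87.9427) (79, 92) (0, 92)]  |A|=2022.1503
3. ⊥bis P0·P2 via (30.335,65.57): [(0, 44.8636) (27.2517, 59.7241) (44.2749, 92) (0, 92)]  |A|=1356.7794
4. ⊥bis P0·P3 via (24.075,49.84): [(0, 44.8636) (27.2517, 59.7241) (44.2749, 92) (0, 92)]  |A|=1356.7794
5. canonical 4-gon: [(0, 44.8636) (27.2517, 59.7241) (44.2749, 92) (0, 92)]
6. shoelace: 1356.7794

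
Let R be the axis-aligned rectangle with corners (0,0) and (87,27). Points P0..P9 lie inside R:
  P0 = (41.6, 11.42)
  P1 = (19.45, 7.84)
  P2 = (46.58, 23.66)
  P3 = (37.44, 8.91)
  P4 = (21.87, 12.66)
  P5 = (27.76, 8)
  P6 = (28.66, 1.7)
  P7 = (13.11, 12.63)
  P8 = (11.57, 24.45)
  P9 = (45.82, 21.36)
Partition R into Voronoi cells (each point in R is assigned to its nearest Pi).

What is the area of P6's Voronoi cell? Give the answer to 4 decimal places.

1. box [0,87]×[0,27]: [(0, 0) (87, 0) (87, 27) (0, 27)]
2. ⊥bis P6·P0 via (35.13,6.56): [(0, 0) (40.0576, 0) (19.7763, 27) (0, 27)]  |A|=807.7578
3. ⊥bis P6·P1 via (24.055,4.77): [(20.875, 0) (40.0576, 0) (29.8947, 13.5296)]  |A|=129.7664
4. ⊥bis P6·P2 via (37.62,12.68): [(20.875, 0) (40.0576, 0) (29.8947, 13.5296)]  |A|=129.7664
5. ⊥bis P6·P3 via (33.05,5.305): [(28.2823, 11.1109) (20.875, 0) (37.4064, 0)]  |A|=91.8394
6. ⊥bis P6·P4 via (25.265,7.18): [(29.4044, 9.7445) (25.9408, 7.5987) (20.875, 0) (37.4064, 0)]  |A|=88.269
7. ⊥bis P6·P5 via (28.21,4.85): [(32.8762, 5.5166) (23.6766, 4.2024) (20.875, 0) (37.4064, 0)]  |A|=63.0878
8. ⊥bis P6·P7 via (20.885,7.165): [(32.8762, 5.5166) (23.6766, 4.2024) (20.875, 0) (37.4064, 0)]  |A|=63.0878
9. ⊥bis P6·P8 via (20.115,13.075): [(32.8762, 5.5166) (23.6766, 4.2024) (20.875, 0) (37.4064, 0)]  |A|=63.0878
10. ⊥bis P6·P9 via (37.24,11.53): [(32.8762, 5.5166) (23.6766, 4.2024) (20.875, 0) (37.4064, 0)]  |A|=63.0878
11. canonical 4-gon: [(32.8762, 5.5166) (23.6766, 4.2024) (20.875, 0) (37.4064, 0)]
12. shoelace: 63.0878

Area of P6's cell: 63.0878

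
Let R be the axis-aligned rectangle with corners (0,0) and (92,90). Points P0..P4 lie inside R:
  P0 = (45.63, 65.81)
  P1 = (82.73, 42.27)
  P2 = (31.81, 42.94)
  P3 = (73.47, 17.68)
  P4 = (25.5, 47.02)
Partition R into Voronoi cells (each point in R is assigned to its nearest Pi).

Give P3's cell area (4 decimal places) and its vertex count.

Area of P3's cell: 1522.8771 (4 vertices)

1. box [0,92]×[0,90]: [(0, 0) (92, 0) (92, 90) (0, 90)]
2. ⊥bis P3·P0 via (59.55,41.745): [(0, 7.2993) (0, 0) (92, 0) (92, 60.5152)]  |A|=3119.4649
3. ⊥bis P3·P1 via (78.1,29.975): [(54.5401, 38.8471) (0, 7.2993) (0, 0) (92, 0) (92, 24.7406)]  |A|=2449.4087
4. ⊥bis P3·P2 via (52.64,30.31): [(57.2073, 37.8427) (34.2619, 0) (92, 0) (92, 24.7406)]  |A|=1522.8771
5. ⊥bis P3·P4 via (49.485,32.35): [(57.2073, 37.8427) (34.2619, 0) (92, 0) (92, 24.7406)]  |A|=1522.8771
6. canonical 4-gon: [(57.2073, 37.8427) (34.2619, 0) (92, 0) (92, 24.7406)]
7. shoelace: 1522.8771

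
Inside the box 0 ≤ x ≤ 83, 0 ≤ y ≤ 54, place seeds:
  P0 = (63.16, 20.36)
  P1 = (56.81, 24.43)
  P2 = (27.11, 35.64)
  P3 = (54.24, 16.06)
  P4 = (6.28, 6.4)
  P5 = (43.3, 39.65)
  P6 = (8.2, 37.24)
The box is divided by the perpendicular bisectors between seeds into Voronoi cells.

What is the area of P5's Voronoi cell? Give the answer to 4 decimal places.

Area of P5's cell: 691.3847

1. box [0,83]×[0,54]: [(0, 0) (83, 0) (83, 54) (0, 54)]
2. ⊥bis P5·P0 via (53.23,30.005): [(0, 0) (24.0862, 0) (76.5363, 54) (0, 54)]  |A|=2716.8073
3. ⊥bis P5·P1 via (50.055,32.04): [(0, 0) (13.9596, 0) (74.7945, 54) (0, 54)]  |A|=2396.3619
4. ⊥bis P5·P2 via (35.205,37.645): [(39.0195, 22.2444) (74.7945, 54) (31.1541, 54)]  |A|=692.9147
5. ⊥bis P5·P3 via (48.77,27.855): [(38.7776, 23.221) (41.588, 24.5243) (74.7945, 54) (31.1541, 54)]  |A|=691.3847
6. ⊥bis P5·P4 via (24.79,23.025): [(38.7776, 23.221) (41.588, 24.5243) (74.7945, 54) (31.1541, 54)]  |A|=691.3847
7. ⊥bis P5·P6 via (25.75,38.445): [(38.7776, 23.221) (41.588, 24.5243) (74.7945, 54) (31.1541, 54)]  |A|=691.3847
8. canonical 4-gon: [(38.7776, 23.221) (41.588, 24.5243) (74.7945, 54) (31.1541, 54)]
9. shoelace: 691.3847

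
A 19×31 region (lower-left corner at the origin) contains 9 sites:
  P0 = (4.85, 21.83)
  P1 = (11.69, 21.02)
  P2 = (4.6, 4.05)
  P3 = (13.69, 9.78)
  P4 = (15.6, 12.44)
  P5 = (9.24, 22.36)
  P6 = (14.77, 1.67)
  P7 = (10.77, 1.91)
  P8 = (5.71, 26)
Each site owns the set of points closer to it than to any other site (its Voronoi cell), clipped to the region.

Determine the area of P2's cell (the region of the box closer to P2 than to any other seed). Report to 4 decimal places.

Area of P2's cell: 98.0939

1. box [0,19]×[0,31]: [(0, 0) (19, 0) (19, 31) (0, 31)]
2. ⊥bis P2·P0 via (4.725,12.94): [(0, 13.0064) (0, 0) (19, 0) (19, 12.7393)]  |A|=244.5843
3. ⊥bis P2·P1 via (8.145,12.535): [(7.261, 12.9043) (0, 13.0064) (0, 0) (19, 0) (19, 7.9998)]  |A|=216.766
4. ⊥bis P2·P3 via (9.145,6.915): [(5.3526, 12.9312) (0, 13.0064) (0, 0) (13.504, 0)]  |A|=122.1203
5. ⊥bis P2·P4 via (10.1,8.245): [(5.3526, 12.9312) (0, 13.0064) (0, 0) (13.504, 0)]  |A|=122.1203
6. ⊥bis P2·P5 via (6.92,13.205): [(5.3526, 12.9312) (0, 13.0064) (0, 0) (13.504, 0)]  |A|=122.1203
7. ⊥bis P2·P6 via (9.685,2.86): [(10.2308, 5.1924) (5.3526, 12.9312) (0, 13.0064) (0, 0) (9.0157, 0)]  |A|=110.4678
8. ⊥bis P2·P7 via (7.685,2.98): [(9.0836, 7.0124) (5.3526, 12.9312) (0, 13.0064) (0, 0) (6.6514, 0)]  |A|=98.0939
9. ⊥bis P2·P8 via (5.155,15.025): [(9.0836, 7.0124) (5.3526, 12.9312) (0, 13.0064) (0, 0) (6.6514, 0)]  |A|=98.0939
10. canonical 5-gon: [(9.0836, 7.0124) (5.3526, 12.9312) (0, 13.0064) (0, 0) (6.6514, 0)]
11. shoelace: 98.0939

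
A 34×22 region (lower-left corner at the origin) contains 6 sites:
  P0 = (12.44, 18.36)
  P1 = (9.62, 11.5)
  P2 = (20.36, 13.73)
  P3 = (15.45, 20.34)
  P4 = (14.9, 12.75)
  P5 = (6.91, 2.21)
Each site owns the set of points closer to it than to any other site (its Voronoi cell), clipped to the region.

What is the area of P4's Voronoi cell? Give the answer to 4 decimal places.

Area of P4's cell: 69.5390

1. box [0,34]×[0,22]: [(0, 0) (34, 0) (34, 22) (0, 22)]
2. ⊥bis P4·P0 via (13.67,15.555): [(0, 9.5607) (0, 0) (34, 0) (34, 22) (28.3677, 22)]  |A|=571.5621
3. ⊥bis P4·P1 via (12.26,12.125): [(11.657, 14.6723) (15.1305, 0) (34, 0) (34, 22) (28.3677, 22)]  |A|=404.8386
4. ⊥bis P4·P2 via (17.63,13.24): [(16.9559, 16.9959) (11.657, 14.6723) (15.1305, 0) (20.0064, 0)]  |A|=84.3443
5. ⊥bis P4·P3 via (15.175,16.545): [(17.0613, 16.4083) (15.8209, 16.4982) (11.657, 14.6723) (15.1305, 0) (20.0064, 0)]  |A|=83.9846
6. ⊥bis P4·P5 via (10.905,7.48): [(19.8858, 0.672) (17.0613, 16.4083) (15.8209, 16.4982) (11.657, 14.6723) (13.8966, 5.2122)]  |A|=69.539
7. canonical 5-gon: [(19.8858, 0.672) (17.0613, 16.4083) (15.8209, 16.4982) (11.657, 14.6723) (13.8966, 5.2122)]
8. shoelace: 69.539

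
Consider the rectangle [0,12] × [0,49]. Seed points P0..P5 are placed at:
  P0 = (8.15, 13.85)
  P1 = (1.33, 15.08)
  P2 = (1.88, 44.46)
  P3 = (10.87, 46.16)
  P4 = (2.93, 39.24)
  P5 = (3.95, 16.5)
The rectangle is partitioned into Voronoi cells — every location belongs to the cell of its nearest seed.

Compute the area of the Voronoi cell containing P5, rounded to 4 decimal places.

Area of P5's cell: 121.5425

1. box [0,12]×[0,49]: [(0, 0) (12, 0) (12, 49) (0, 49)]
2. ⊥bis P5·P0 via (6.05,15.175): [(0, 5.5863) (12, 24.6052) (12, 49) (0, 49)]  |A|=406.8509
3. ⊥bis P5·P1 via (2.64,15.79): [(0, 20.661) (4.395, 12.5519) (12, 24.6052) (12, 49) (0, 49)]  |A|=373.7245
4. ⊥bis P5·P2 via (2.915,30.48): [(0, 30.2642) (0, 20.661) (4.395, 12.5519) (12, 24.6052) (12, 31.1526)]  |A|=154.2253
5. ⊥bis P5·P3 via (7.41,31.33): [(9.0928, 30.9374) (0, 30.2642) (0, 20.661) (4.395, 12.5519) (12, 24.6052) (12, 30.2591)]  |A|=152.9265
6. ⊥bis P5·P4 via (3.44,27.87): [(0, 27.7157) (0, 20.661) (4.395, 12.5519) (12, 24.6052) (12, 28.254)]  |A|=121.5425
7. canonical 5-gon: [(0, 27.7157) (0, 20.661) (4.395, 12.5519) (12, 24.6052) (12, 28.254)]
8. shoelace: 121.5425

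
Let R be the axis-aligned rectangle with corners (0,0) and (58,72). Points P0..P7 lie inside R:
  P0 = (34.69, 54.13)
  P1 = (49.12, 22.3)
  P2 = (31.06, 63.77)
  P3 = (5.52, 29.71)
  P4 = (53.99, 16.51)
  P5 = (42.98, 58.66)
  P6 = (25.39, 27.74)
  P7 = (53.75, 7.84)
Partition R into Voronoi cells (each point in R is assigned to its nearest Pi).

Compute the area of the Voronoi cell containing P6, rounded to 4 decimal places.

Area of P6's cell: 873.5969

1. box [0,58]×[0,72]: [(0, 0) (58, 0) (58, 72) (0, 72)]
2. ⊥bis P6·P0 via (30.04,40.935): [(0, 51.5213) (0, 0) (58, 0) (58, 31.0817)]  |A|=2395.4871
3. ⊥bis P6·P1 via (37.255,25.02): [(40.0914, 37.3928) (0, 51.5213) (0, 0) (31.5193, 0)]  |A|=1622.0778
4. ⊥bis P6·P2 via (28.225,45.755): [(40.0914, 37.3928) (6.7912, 49.128) (0, 50.1967) (0, 0) (31.5193, 0)]  |A|=1617.5801
5. ⊥bis P6·P3 via (15.455,28.725): [(40.0914, 37.3928) (17.1171, 45.4891) (12.6071, 0) (31.5193, 0)]  |A|=894.3887
6. ⊥bis P6·P4 via (39.69,22.125): [(32.2443, 3.1627) (40.0914, 37.3928) (17.1171, 45.4891) (12.6071, 0) (31.0025, 0)]  |A|=893.5715
7. ⊥bis P6·P5 via (34.185,43.2): [(32.2443, 3.1627) (40.0914, 37.3928) (17.1171, 45.4891) (12.6071, 0) (31.0025, 0)]  |A|=893.5715
8. ⊥bis P6·P7 via (39.57,17.79): [(33.67, 9.3818) (40.0914, 37.3928) (17.1171, 45.4891) (12.6071, 0) (27.0869, 0)]  |A|=873.5969
9. canonical 5-gon: [(33.67, 9.3818) (40.0914, 37.3928) (17.1171, 45.4891) (12.6071, 0) (27.0869, 0)]
10. shoelace: 873.5969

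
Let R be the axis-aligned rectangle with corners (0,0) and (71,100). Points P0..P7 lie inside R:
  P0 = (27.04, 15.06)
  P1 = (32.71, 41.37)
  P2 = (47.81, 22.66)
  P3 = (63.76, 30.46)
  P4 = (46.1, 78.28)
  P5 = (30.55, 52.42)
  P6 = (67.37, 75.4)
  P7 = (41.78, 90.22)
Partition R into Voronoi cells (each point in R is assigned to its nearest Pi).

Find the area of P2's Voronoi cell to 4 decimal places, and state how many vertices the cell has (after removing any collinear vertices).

1. box [0,71]×[0,100]: [(0, 0) (71, 0) (71, 100) (0, 100)]
2. ⊥bis P2·P0 via (37.425,18.86): [(44.3261, 0) (71, 0) (71, 100) (7.7349, 100)]  |A|=4496.9511
3. ⊥bis P2·P1 via (40.26,32.015): [(34.3552, 27.2495) (44.3261, 0) (71, 0) (71, 56.8239)]  |A|=1404.5752
4. ⊥bis P2·P3 via (55.785,26.56): [(49.4789, 39.4552) (34.3552, 27.2495) (44.3261, 0) (68.7736, 0)]  |A|=749.1974
5. ⊥bis P2·P4 via (46.955,50.47): [(49.4789, 39.4552) (34.3552, 27.2495) (44.3261, 0) (68.7736, 0)]  |A|=749.1974
6. ⊥bis P2·P5 via (39.18,37.54): [(49.4789, 39.4552) (34.3552, 27.2495) (44.3261, 0) (68.7736, 0)]  |A|=749.1974
7. ⊥bis P2·P6 via (57.59,49.03): [(49.4789, 39.4552) (34.3552, 27.2495) (44.3261, 0) (68.7736, 0)]  |A|=749.1974
8. ⊥bis P2·P7 via (44.795,56.44): [(49.4789, 39.4552) (34.3552, 27.2495) (44.3261, 0) (68.7736, 0)]  |A|=749.1974
9. canonical 4-gon: [(49.4789, 39.4552) (34.3552, 27.2495) (44.3261, 0) (68.7736, 0)]
10. shoelace: 749.1974

Area of P2's cell: 749.1974 (4 vertices)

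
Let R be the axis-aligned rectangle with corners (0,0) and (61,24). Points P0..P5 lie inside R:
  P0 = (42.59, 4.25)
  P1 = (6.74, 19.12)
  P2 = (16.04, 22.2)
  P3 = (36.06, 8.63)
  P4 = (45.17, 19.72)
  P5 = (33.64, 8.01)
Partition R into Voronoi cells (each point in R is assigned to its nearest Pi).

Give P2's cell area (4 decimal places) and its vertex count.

1. box [0,61]×[0,24]: [(0, 0) (61, 0) (61, 24) (0, 24)]
2. ⊥bis P2·P0 via (29.315,13.225): [(0, 0) (20.3738, 0) (36.5998, 24) (0, 24)]  |A|=683.6832
3. ⊥bis P2·P1 via (11.39,20.66): [(18.2322, 0) (20.3738, 0) (36.5998, 24) (10.2838, 24)]  |A|=341.4901
4. ⊥bis P2·P3 via (26.05,15.415): [(17.3687, 2.6074) (31.8691, 24) (10.2838, 24)]  |A|=230.8825
5. ⊥bis P2·P4 via (30.605,20.96): [(17.3687, 2.6074) (30.7194, 22.3038) (30.8638, 24) (10.2838, 24)]  |A|=230.0299
6. ⊥bis P2·P5 via (24.84,15.105): [(16.6102, 4.8976) (30.7283, 22.4083) (30.8638, 24) (10.2838, 24)]  |A|=206.613
7. canonical 4-gon: [(16.6102, 4.8976) (30.7283, 22.4083) (30.8638, 24) (10.2838, 24)]
8. shoelace: 206.613

Area of P2's cell: 206.6130 (4 vertices)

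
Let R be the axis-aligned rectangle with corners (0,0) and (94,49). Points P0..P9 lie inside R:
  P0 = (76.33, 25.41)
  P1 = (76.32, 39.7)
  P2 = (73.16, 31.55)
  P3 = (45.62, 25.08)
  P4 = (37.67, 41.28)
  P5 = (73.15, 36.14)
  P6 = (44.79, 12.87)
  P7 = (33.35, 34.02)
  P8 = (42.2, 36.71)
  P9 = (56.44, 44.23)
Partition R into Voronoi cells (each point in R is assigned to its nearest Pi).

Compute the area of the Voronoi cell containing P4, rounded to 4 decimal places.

1. box [0,94]×[0,49]: [(0, 0) (94, 0) (94, 49) (0, 49)]
2. ⊥bis P4·P0 via (57,33.345): [(0, 0) (43.3118, 0) (63.4264, 49) (0, 49)]  |A|=2615.0865
3. ⊥bis P4·P1 via (56.995,40.49): [(0, 0) (43.3118, 0) (56.6701, 32.5412) (57.3429, 49) (0, 49)]  |A|=2565.0229
4. ⊥bis P4·P2 via (55.415,36.415): [(0, 0) (43.3118, 0) (49.6936, 15.5463) (57.0761, 42.4738) (57.3429, 49) (0, 49)]  |A|=2533.8261
5. ⊥bis P4·P3 via (41.645,33.18): [(0, 12.7431) (56.5309, 40.4851) (57.0761, 42.4738) (57.3429, 49) (0, 49)]  |A|=1270.4652
6. ⊥bis P4·P5 via (55.41,38.71): [(0, 12.7431) (55.6011, 40.0288) (56.9007, 49) (0, 49)]  |A|=1263.1946
7. ⊥bis P4·P6 via (41.23,27.075): [(0, 16.7421) (16.6538, 20.9158) (55.6011, 40.0288) (56.9007, 49) (0, 49)]  |A|=1229.8952
8. ⊥bis P4·P7 via (35.51,37.65): [(42.3997, 33.5504) (55.6011, 40.0288) (56.9007, 49) (16.4357, 49)]  |A|=367.5913
9. ⊥bis P4·P8 via (39.935,38.995): [(37.4272, 36.5092) (50.0283, 49) (16.4357, 49)]  |A|=209.8
10. ⊥bis P4·P9 via (47.055,42.755): [(37.4272, 36.5092) (46.6066, 45.6082) (46.0735, 49) (16.4357, 49)]  |A|=203.0929
11. canonical 4-gon: [(37.4272, 36.5092) (46.6066, 45.6082) (46.0735, 49) (16.4357, 49)]
12. shoelace: 203.0929

Area of P4's cell: 203.0929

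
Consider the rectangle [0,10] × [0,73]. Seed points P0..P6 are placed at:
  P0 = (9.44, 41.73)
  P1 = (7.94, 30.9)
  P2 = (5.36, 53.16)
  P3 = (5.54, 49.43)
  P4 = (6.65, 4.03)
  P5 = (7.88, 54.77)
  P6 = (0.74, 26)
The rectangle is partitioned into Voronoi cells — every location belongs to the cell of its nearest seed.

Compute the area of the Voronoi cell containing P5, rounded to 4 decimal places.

Area of P5's cell: 163.2476

1. box [0,10]×[0,73]: [(0, 0) (10, 0) (10, 73) (0, 73)]
2. ⊥bis P5·P0 via (8.66,48.25): [(0, 47.214) (10, 48.4103) (10, 73) (0, 73)]  |A|=251.8785
3. ⊥bis P5·P1 via (7.91,42.835): [(0, 47.214) (10, 48.4103) (10, 73) (0, 73)]  |A|=251.8785
4. ⊥bis P5·P2 via (6.62,53.965): [(0, 64.3267) (10, 48.6746) (10, 73) (0, 73)]  |A|=164.9935
5. ⊥bis P5·P3 via (6.71,52.1): [(0, 64.3267) (8.2398, 51.4296) (10, 50.6583) (10, 73) (0, 73)]  |A|=163.2476
6. ⊥bis P5·P4 via (7.265,29.4): [(0, 64.3267) (8.2398, 51.4296) (10, 50.6583) (10, 73) (0, 73)]  |A|=163.2476
7. ⊥bis P5·P6 via (4.31,40.385): [(0, 64.3267) (8.2398, 51.4296) (10, 50.6583) (10, 73) (0, 73)]  |A|=163.2476
8. canonical 5-gon: [(0, 64.3267) (8.2398, 51.4296) (10, 50.6583) (10, 73) (0, 73)]
9. shoelace: 163.2476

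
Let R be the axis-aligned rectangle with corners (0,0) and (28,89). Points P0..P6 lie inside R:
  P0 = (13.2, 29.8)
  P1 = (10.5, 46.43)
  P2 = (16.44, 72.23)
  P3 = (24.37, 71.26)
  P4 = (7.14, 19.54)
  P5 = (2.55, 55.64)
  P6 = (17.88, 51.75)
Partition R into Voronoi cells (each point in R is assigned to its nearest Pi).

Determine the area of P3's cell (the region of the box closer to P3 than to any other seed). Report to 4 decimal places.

Area of P3's cell: 204.2677

1. box [0,28]×[0,89]: [(0, 0) (28, 0) (28, 89) (0, 89)]
2. ⊥bis P3·P0 via (18.785,50.53): [(0, 55.591) (28, 48.0473) (28, 89) (0, 89)]  |A|=1041.0636
3. ⊥bis P3·P1 via (17.435,58.845): [(0, 68.5842) (28, 52.9434) (28, 89) (0, 89)]  |A|=790.614
4. ⊥bis P3·P2 via (20.405,71.745): [(18.738, 58.1171) (28, 52.9434) (28, 89) (22.5156, 89)]  |A|=251.6639
5. ⊥bis P3·P4 via (15.755,45.4): [(18.738, 58.1171) (28, 52.9434) (28, 89) (22.5156, 89)]  |A|=251.6639
6. ⊥bis P3·P5 via (13.46,63.45): [(18.738, 58.1171) (28, 52.9434) (28, 89) (22.5156, 89)]  |A|=251.6639
7. ⊥bis P3·P6 via (21.125,61.505): [(19.2296, 62.1355) (28, 59.218) (28, 89) (22.5156, 89)]  |A|=204.2677
8. canonical 4-gon: [(19.2296, 62.1355) (28, 59.218) (28, 89) (22.5156, 89)]
9. shoelace: 204.2677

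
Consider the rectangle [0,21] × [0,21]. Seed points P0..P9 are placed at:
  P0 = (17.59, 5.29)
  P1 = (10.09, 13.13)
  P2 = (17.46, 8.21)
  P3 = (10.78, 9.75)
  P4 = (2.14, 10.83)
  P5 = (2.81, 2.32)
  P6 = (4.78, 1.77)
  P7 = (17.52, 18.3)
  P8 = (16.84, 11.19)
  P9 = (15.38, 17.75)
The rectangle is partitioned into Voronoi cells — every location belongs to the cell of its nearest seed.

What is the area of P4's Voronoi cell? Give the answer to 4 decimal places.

Area of P4's cell: 76.9043

1. box [0,21]×[0,21]: [(0, 0) (21, 0) (21, 21) (0, 21)]
2. ⊥bis P4·P0 via (9.865,8.06): [(0, 0) (6.9749, 0) (14.505, 21) (0, 21)]  |A|=225.5384
3. ⊥bis P4·P1 via (6.115,11.98): [(0, 0) (6.9749, 0) (8.4172, 4.0224) (3.5054, 21) (0, 21)]  |A|=132.1655
4. ⊥bis P4·P2 via (9.8,9.52): [(0, 0) (6.9749, 0) (8.4172, 4.0224) (3.5054, 21) (0, 21)]  |A|=132.1655
5. ⊥bis P4·P3 via (6.46,10.29): [(0, 0) (5.1738, 0) (6.5034, 10.6374) (3.5054, 21) (0, 21)]  |A|=113.9663
6. ⊥bis P4·P5 via (2.475,6.575): [(0, 6.3801) (6.0306, 6.8549) (6.5034, 10.6374) (3.5054, 21) (0, 21)]  |A|=76.9954
7. ⊥bis P4·P6 via (3.46,6.3): [(0, 6.3801) (5.1178, 6.7831) (6.0558, 7.0564) (6.5034, 10.6374) (3.5054, 21) (0, 21)]  |A|=76.9043
8. ⊥bis P4·P7 via (9.83,14.565): [(0, 6.3801) (5.1178, 6.7831) (6.0558, 7.0564) (6.5034, 10.6374) (3.5054, 21) (0, 21)]  |A|=76.9043
9. ⊥bis P4·P8 via (9.49,11.01): [(0, 6.3801) (5.1178, 6.7831) (6.0558, 7.0564) (6.5034, 10.6374) (3.5054, 21) (0, 21)]  |A|=76.9043
10. ⊥bis P4·P9 via (8.76,14.29): [(0, 6.3801) (5.1178, 6.7831) (6.0558, 7.0564) (6.5034, 10.6374) (3.5054, 21) (0, 21)]  |A|=76.9043
11. canonical 6-gon: [(0, 6.3801) (5.1178, 6.7831) (6.0558, 7.0564) (6.5034, 10.6374) (3.5054, 21) (0, 21)]
12. shoelace: 76.9043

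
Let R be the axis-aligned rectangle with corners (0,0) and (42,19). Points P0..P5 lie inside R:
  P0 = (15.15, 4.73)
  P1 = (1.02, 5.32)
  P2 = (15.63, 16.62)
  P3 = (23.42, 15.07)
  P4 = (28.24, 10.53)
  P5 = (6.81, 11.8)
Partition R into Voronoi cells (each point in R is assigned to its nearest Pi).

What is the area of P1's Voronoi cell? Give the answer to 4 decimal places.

Area of P1's cell: 67.7601

1. box [0,42]×[0,19]: [(0, 0) (42, 0) (42, 19) (0, 19)]
2. ⊥bis P1·P0 via (8.085,5.025): [(0, 0) (7.8752, 0) (8.6685, 19) (0, 19)]  |A|=157.1652
3. ⊥bis P1·P2 via (8.325,10.97): [(0, 0) (7.8752, 0) (8.3328, 10.9599) (2.1143, 19) (0, 19)]  |A|=130.8167
4. ⊥bis P1·P3 via (12.22,10.195): [(0, 0) (7.8752, 0) (8.3328, 10.9599) (2.1143, 19) (0, 19)]  |A|=130.8167
5. ⊥bis P1·P4 via (14.63,7.925): [(0, 0) (7.8752, 0) (8.3328, 10.9599) (2.1143, 19) (0, 19)]  |A|=130.8167
6. ⊥bis P1·P5 via (3.915,8.56): [(0, 12.0581) (0, 0) (7.8752, 0) (8.0773, 4.8409)]  |A|=67.7601
7. canonical 4-gon: [(0, 12.0581) (0, 0) (7.8752, 0) (8.0773, 4.8409)]
8. shoelace: 67.7601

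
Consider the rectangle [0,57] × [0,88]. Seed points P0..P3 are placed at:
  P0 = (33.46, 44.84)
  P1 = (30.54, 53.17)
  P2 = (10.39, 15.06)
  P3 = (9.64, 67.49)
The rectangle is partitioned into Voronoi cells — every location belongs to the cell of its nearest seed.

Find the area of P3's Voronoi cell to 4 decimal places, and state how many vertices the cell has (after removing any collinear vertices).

Area of P3's cell: 1077.2607 (4 vertices)

1. box [0,57]×[0,88]: [(0, 0) (57, 0) (57, 88) (0, 88)]
2. ⊥bis P3·P0 via (21.55,56.165): [(0, 33.5018) (51.8213, 88) (0, 88)]  |A|=1412.0837
3. ⊥bis P3·P1 via (20.09,60.33): [(0, 33.5018) (6.113, 39.9306) (39.0486, 88) (0, 88)]  |A|=1105.0946
4. ⊥bis P3·P2 via (10.015,41.275): [(0, 41.1317) (7.0046, 41.2319) (39.0486, 88) (0, 88)]  |A|=1077.2607
5. canonical 4-gon: [(0, 41.1317) (7.0046, 41.2319) (39.0486, 88) (0, 88)]
6. shoelace: 1077.2607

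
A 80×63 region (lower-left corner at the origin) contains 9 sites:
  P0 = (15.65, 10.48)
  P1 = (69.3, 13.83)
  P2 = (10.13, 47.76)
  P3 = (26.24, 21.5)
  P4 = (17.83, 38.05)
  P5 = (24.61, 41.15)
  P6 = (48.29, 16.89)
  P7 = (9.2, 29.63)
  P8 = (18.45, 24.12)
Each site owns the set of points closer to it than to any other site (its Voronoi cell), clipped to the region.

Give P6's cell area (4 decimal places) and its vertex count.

Area of P6's cell: 979.0490 (5 vertices)

1. box [0,80]×[0,63]: [(0, 0) (80, 0) (80, 63) (0, 63)]
2. ⊥bis P6·P0 via (31.97,13.685): [(34.6575, 0) (80, 0) (80, 63) (22.2853, 63)]  |A|=3246.3015
3. ⊥bis P6·P1 via (58.795,15.36): [(34.6575, 0) (56.5579, 0) (65.7335, 63) (22.2853, 63)]  |A|=2058.4812
4. ⊥bis P6·P2 via (29.21,32.325): [(28.4853, 31.4292) (34.6575, 0) (56.5579, 0) (65.7335, 63) (54.0249, 63)]  |A|=1557.458
5. ⊥bis P6·P3 via (37.265,19.195): [(43.7741, 50.3284) (33.9767, 3.4668) (34.6575, 0) (56.5579, 0) (65.7335, 63) (54.0249, 63)]  |A|=1291.8115
6. ⊥bis P6·P4 via (33.06,27.47): [(41.5503, 39.6918) (33.9767, 3.4668) (34.6575, 0) (56.5579, 0) (65.7335, 63) (57.742, 63)]  |A|=1208.0645
7. ⊥bis P6·P5 via (36.45,29.02): [(40.0547, 32.5386) (33.9767, 3.4668) (34.6575, 0) (56.5579, 0) (64.8173, 56.7091)]  |A|=979.049
8. ⊥bis P6·P7 via (28.745,23.26): [(40.0547, 32.5386) (33.9767, 3.4668) (34.6575, 0) (56.5579, 0) (64.8173, 56.7091)]  |A|=979.049
9. ⊥bis P6·P8 via (33.37,20.505): [(40.0547, 32.5386) (33.9767, 3.4668) (34.6575, 0) (56.5579, 0) (64.8173, 56.7091)]  |A|=979.049
10. canonical 5-gon: [(40.0547, 32.5386) (33.9767, 3.4668) (34.6575, 0) (56.5579, 0) (64.8173, 56.7091)]
11. shoelace: 979.049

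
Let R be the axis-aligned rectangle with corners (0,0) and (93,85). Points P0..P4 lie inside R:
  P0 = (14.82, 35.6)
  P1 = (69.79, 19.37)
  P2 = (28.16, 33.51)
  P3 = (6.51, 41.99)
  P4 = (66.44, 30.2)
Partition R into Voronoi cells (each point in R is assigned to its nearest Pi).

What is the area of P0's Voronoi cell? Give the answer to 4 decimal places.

Area of P0's cell: 775.4136

1. box [0,93]×[0,85]: [(0, 0) (93, 0) (93, 85) (0, 85)]
2. ⊥bis P0·P1 via (42.305,27.485): [(0, 0) (34.19, 0) (59.2864, 85) (0, 85)]  |A|=3972.7477
3. ⊥bis P0·P2 via (21.49,34.555): [(0, 0) (16.0762, 0) (29.3933, 85) (0, 85)]  |A|=1932.4543
4. ⊥bis P0·P3 via (10.665,38.795): [(0, 24.9255) (0, 0) (16.0762, 0) (25.0942, 57.5597)]  |A|=775.4136
5. ⊥bis P0·P4 via (40.63,32.9): [(0, 24.9255) (0, 0) (16.0762, 0) (25.0942, 57.5597)]  |A|=775.4136
6. canonical 4-gon: [(0, 24.9255) (0, 0) (16.0762, 0) (25.0942, 57.5597)]
7. shoelace: 775.4136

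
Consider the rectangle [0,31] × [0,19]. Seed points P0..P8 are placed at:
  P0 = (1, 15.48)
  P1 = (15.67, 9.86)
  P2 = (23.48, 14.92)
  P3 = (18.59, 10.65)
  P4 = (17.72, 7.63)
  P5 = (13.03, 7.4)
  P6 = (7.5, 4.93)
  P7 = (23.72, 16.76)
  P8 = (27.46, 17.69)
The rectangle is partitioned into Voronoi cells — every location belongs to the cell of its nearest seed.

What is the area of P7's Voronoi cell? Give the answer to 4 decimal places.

1. box [0,31]×[0,19]: [(0, 0) (31, 0) (31, 19) (0, 19)]
2. ⊥bis P7·P0 via (12.36,16.12): [(13.2682, 0) (31, 0) (31, 19) (12.1977, 19)]  |A|=347.0738
3. ⊥bis P7·P1 via (19.695,13.31): [(31, 0.1208) (31, 19) (14.8179, 19)]  |A|=152.7527
4. ⊥bis P7·P2 via (23.6,15.84): [(16.7619, 16.7319) (31, 14.8748) (31, 19) (14.8179, 19)]  |A|=47.7188
5. ⊥bis P7·P3 via (21.155,13.705): [(17.6948, 16.6102) (31, 14.8748) (31, 19) (14.8485, 19)]  |A|=46.7426
6. ⊥bis P7·P4 via (20.72,12.195): [(17.6948, 16.6102) (31, 14.8748) (31, 19) (14.8485, 19)]  |A|=46.7426
7. ⊥bis P7·P5 via (18.375,12.08): [(17.6948, 16.6102) (31, 14.8748) (31, 19) (14.8485, 19)]  |A|=46.7426
8. ⊥bis P7·P6 via (15.61,10.845): [(17.6948, 16.6102) (31, 14.8748) (31, 19) (14.8485, 19)]  |A|=46.7426
9. ⊥bis P7·P8 via (25.59,17.225): [(17.6948, 16.6102) (26.0127, 15.5253) (25.1486, 19) (14.8485, 19)]  |A|=26.2898
10. canonical 4-gon: [(17.6948, 16.6102) (26.0127, 15.5253) (25.1486, 19) (14.8485, 19)]
11. shoelace: 26.2898

Area of P7's cell: 26.2898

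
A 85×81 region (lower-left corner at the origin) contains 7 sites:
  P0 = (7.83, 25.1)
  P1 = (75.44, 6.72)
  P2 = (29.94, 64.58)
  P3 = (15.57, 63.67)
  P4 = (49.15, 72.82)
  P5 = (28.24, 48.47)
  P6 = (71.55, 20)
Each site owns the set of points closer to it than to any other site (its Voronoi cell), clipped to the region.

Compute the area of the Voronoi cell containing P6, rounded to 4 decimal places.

1. box [0,85]×[0,81]: [(0, 0) (85, 0) (85, 81) (0, 81)]
2. ⊥bis P6·P0 via (39.69,22.55): [(37.8852, 0) (85, 0) (85, 81) (44.3682, 81)]  |A|=3553.7392
3. ⊥bis P6·P1 via (73.495,13.36): [(38.1252, 2.9994) (85, 16.7301) (85, 81) (44.3682, 81)]  |A|=3090.9715
4. ⊥bis P6·P2 via (50.745,42.29): [(40.505, 32.7322) (38.1252, 2.9994) (85, 16.7301) (85, 74.2629)]  |A|=1960.4826
5. ⊥bis P6·P3 via (43.56,41.835): [(40.505, 32.7322) (38.1252, 2.9994) (85, 16.7301) (85, 74.2629)]  |A|=1960.4826
6. ⊥bis P6·P4 via (60.35,46.41): [(50.8367, 42.3756) (40.505, 32.7322) (38.1252, 2.9994) (85, 16.7301) (85, 56.8636)]  |A|=1663.2745
7. ⊥bis P6·P5 via (49.895,34.235): [(56.9506, 44.9684) (39.3401, 18.1784) (38.1252, 2.9994) (85, 16.7301) (85, 56.8636)]  |A|=1534.642
8. canonical 5-gon: [(56.9506, 44.9684) (39.3401, 18.1784) (38.1252, 2.9994) (85, 16.7301) (85, 56.8636)]
9. shoelace: 1534.642

Area of P6's cell: 1534.6420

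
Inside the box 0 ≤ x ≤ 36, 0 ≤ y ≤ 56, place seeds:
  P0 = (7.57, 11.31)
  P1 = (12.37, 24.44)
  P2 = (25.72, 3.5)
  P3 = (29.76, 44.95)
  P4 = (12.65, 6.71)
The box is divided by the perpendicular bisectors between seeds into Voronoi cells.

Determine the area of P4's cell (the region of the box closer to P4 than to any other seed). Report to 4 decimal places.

Area of P4's cell: 169.4227

1. box [0,36]×[0,56]: [(0, 0) (36, 0) (36, 56) (0, 56)]
2. ⊥bis P4·P0 via (10.11,9.01): [(1.9513, 0) (36, 0) (36, 37.6016)]  |A|=640.1415
3. ⊥bis P4·P1 via (12.51,15.575): [(16.1061, 15.6318) (1.9513, 0) (36, 0) (36, 15.946)]  |A|=424.7344
4. ⊥bis P4·P2 via (19.185,5.105): [(21.7924, 15.7216) (16.1061, 15.6318) (1.9513, 0) (17.9312, 0)]  |A|=169.4227
5. ⊥bis P4·P3 via (21.205,25.83): [(21.7924, 15.7216) (16.1061, 15.6318) (1.9513, 0) (17.9312, 0)]  |A|=169.4227
6. canonical 4-gon: [(21.7924, 15.7216) (16.1061, 15.6318) (1.9513, 0) (17.9312, 0)]
7. shoelace: 169.4227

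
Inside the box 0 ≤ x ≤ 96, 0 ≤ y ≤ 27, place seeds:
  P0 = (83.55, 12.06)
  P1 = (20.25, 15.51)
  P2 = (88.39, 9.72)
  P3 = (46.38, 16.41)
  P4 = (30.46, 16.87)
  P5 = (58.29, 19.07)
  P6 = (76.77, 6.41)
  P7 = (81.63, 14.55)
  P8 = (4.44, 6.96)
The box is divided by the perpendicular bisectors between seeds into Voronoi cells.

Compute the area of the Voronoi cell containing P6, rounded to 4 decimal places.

Area of P6's cell: 250.0253

1. box [0,96]×[0,27]: [(0, 0) (96, 0) (96, 27) (0, 27)]
2. ⊥bis P6·P0 via (80.16,9.235): [(0, 0) (87.8558, 0) (65.3558, 27) (0, 27)]  |A|=2068.3575
3. ⊥bis P6·P1 via (48.51,10.96): [(46.7454, 0) (87.8558, 0) (65.3558, 27) (51.0925, 27)]  |A|=747.5458
4. ⊥bis P6·P2 via (82.58,8.065): [(46.7454, 0) (84.8773, 0) (83.3305, 5.4304) (65.3558, 27) (51.0925, 27)]  |A|=739.4585
5. ⊥bis P6·P3 via (61.575,11.41): [(57.8205, 0) (84.8773, 0) (83.3305, 5.4304) (66.3231, 25.8393)]  |A|=379.9596
6. ⊥bis P6·P4 via (53.615,11.64): [(57.8205, 0) (84.8773, 0) (83.3305, 5.4304) (66.3231, 25.8393)]  |A|=379.9596
7. ⊥bis P6·P5 via (67.53,12.74): [(58.8023, 0) (84.8773, 0) (83.3305, 5.4304) (71.9105, 19.1343)]  |A|=269.8732
8. ⊥bis P6·P7 via (79.2,10.48): [(69.8188, 16.081) (58.8023, 0) (84.8773, 0) (83.3305, 5.4304) (79.0458, 10.5721)]  |A|=250.0253
9. ⊥bis P6·P8 via (40.605,6.685): [(69.8188, 16.081) (58.8023, 0) (84.8773, 0) (83.3305, 5.4304) (79.0458, 10.5721)]  |A|=250.0253
10. canonical 5-gon: [(69.8188, 16.081) (58.8023, 0) (84.8773, 0) (83.3305, 5.4304) (79.0458, 10.5721)]
11. shoelace: 250.0253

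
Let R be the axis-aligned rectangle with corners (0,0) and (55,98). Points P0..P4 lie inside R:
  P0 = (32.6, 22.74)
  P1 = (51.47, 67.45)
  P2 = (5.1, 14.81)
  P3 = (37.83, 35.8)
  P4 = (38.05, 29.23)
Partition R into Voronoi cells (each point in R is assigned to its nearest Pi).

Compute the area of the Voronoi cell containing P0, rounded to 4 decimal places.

Area of P0's cell: 869.1616

1. box [0,55]×[0,98]: [(0, 0) (55, 0) (55, 98) (0, 98)]
2. ⊥bis P0·P1 via (42.035,45.095): [(0, 62.836) (0, 0) (55, 0) (55, 39.6231)]  |A|=2817.6249
3. ⊥bis P0·P2 via (18.85,18.775): [(6.9958, 59.8834) (24.264, 0) (55, 0) (55, 39.6231)]  |A|=1871.3236
4. ⊥bis P0·P3 via (35.215,29.27): [(13.292, 38.0493) (24.264, 0) (55, 0) (55, 21.3469)]  |A|=1029.9091
5. ⊥bis P0·P4 via (35.325,25.985): [(27.9474, 32.1804) (13.292, 38.0493) (24.264, 0) (55, 0) (55, 9.4629)]  |A|=869.1616
6. canonical 5-gon: [(27.9474, 32.1804) (13.292, 38.0493) (24.264, 0) (55, 0) (55, 9.4629)]
7. shoelace: 869.1616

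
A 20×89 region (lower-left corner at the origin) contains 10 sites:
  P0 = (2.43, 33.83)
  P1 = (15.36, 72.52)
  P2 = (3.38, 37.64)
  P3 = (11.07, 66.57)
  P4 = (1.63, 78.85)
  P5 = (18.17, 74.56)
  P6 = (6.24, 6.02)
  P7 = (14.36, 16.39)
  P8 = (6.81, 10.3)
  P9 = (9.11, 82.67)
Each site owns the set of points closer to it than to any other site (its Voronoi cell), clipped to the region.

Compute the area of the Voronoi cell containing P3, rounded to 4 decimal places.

Area of P3's cell: 367.4765

1. box [0,20]×[0,89]: [(0, 0) (20, 0) (20, 89) (0, 89)]
2. ⊥bis P3·P0 via (6.75,50.2): [(0, 51.9813) (20, 46.7034) (20, 89) (0, 89)]  |A|=793.1533
3. ⊥bis P3·P1 via (13.215,69.545): [(0, 79.0731) (0, 51.9813) (20, 46.7034) (20, 64.653)]  |A|=450.4142
4. ⊥bis P3·P2 via (7.225,52.105): [(0, 79.0731) (0, 54.0255) (20, 48.7092) (20, 64.653)]  |A|=409.9135
5. ⊥bis P3·P4 via (6.35,72.71): [(7.548, 73.6309) (0, 67.8286) (0, 54.0255) (20, 48.7092) (20, 64.653)]  |A|=367.4765
6. ⊥bis P3·P5 via (14.62,70.565): [(7.548, 73.6309) (0, 67.8286) (0, 54.0255) (20, 48.7092) (20, 64.653)]  |A|=367.4765
7. ⊥bis P3·P6 via (8.655,36.295): [(7.548, 73.6309) (0, 67.8286) (0, 54.0255) (20, 48.7092) (20, 64.653)]  |A|=367.4765
8. ⊥bis P3·P7 via (12.715,41.48): [(7.548, 73.6309) (0, 67.8286) (0, 54.0255) (20, 48.7092) (20, 64.653)]  |A|=367.4765
9. ⊥bis P3·P8 via (8.94,38.435): [(7.548, 73.6309) (0, 67.8286) (0, 54.0255) (20, 48.7092) (20, 64.653)]  |A|=367.4765
10. ⊥bis P3·P9 via (10.09,74.62): [(7.548, 73.6309) (0, 67.8286) (0, 54.0255) (20, 48.7092) (20, 64.653)]  |A|=367.4765
11. canonical 5-gon: [(7.548, 73.6309) (0, 67.8286) (0, 54.0255) (20, 48.7092) (20, 64.653)]
12. shoelace: 367.4765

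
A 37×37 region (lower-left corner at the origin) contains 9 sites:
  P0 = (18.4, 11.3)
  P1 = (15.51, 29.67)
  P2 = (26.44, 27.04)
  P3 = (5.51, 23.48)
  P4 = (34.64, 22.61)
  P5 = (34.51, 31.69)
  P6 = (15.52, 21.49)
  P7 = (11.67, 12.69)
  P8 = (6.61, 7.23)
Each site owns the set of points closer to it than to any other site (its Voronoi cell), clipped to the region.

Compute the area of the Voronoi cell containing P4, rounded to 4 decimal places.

Area of P4's cell: 159.9473

1. box [0,37]×[0,37]: [(0, 0) (37, 0) (37, 37) (0, 37)]
2. ⊥bis P4·P0 via (26.52,16.955): [(37, 1.9068) (37, 37) (12.5601, 37)]  |A|=428.8374
3. ⊥bis P4·P1 via (25.075,26.14): [(23.3599, 21.4926) (37, 1.9068) (37, 37) (29.0829, 37)]  |A|=300.7245
4. ⊥bis P4·P2 via (30.54,24.825): [(26.3895, 17.1424) (37, 1.9068) (37, 36.7826)]  |A|=185.0245
5. ⊥bis P4·P3 via (20.075,23.045): [(26.3895, 17.1424) (37, 1.9068) (37, 36.7826)]  |A|=185.0245
6. ⊥bis P4·P5 via (34.575,27.15): [(31.7744, 27.1099) (26.3895, 17.1424) (37, 1.9068) (37, 27.1847)]  |A|=159.9473
7. ⊥bis P4·P6 via (25.08,22.05): [(31.7744, 27.1099) (26.3895, 17.1424) (37, 1.9068) (37, 27.1847)]  |A|=159.9473
8. ⊥bis P4·P7 via (23.155,17.65): [(31.7744, 27.1099) (26.3895, 17.1424) (37, 1.9068) (37, 27.1847)]  |A|=159.9473
9. ⊥bis P4·P8 via (20.625,14.92): [(31.7744, 27.1099) (26.3895, 17.1424) (37, 1.9068) (37, 27.1847)]  |A|=159.9473
10. canonical 4-gon: [(31.7744, 27.1099) (26.3895, 17.1424) (37, 1.9068) (37, 27.1847)]
11. shoelace: 159.9473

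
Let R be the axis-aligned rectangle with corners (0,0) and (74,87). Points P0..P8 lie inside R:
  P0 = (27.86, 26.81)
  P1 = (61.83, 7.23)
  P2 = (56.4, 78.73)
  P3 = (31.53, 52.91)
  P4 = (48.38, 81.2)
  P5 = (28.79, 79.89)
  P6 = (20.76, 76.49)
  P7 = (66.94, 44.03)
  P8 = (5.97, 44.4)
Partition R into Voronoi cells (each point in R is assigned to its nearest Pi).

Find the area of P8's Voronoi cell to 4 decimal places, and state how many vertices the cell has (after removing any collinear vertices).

Area of P8's cell: 672.7716 (4 vertices)

1. box [0,74]×[0,87]: [(0, 0) (74, 0) (74, 87) (0, 87)]
2. ⊥bis P8·P0 via (16.915,35.605): [(0, 14.555) (58.2141, 87) (0, 87)]  |A|=2108.6612
3. ⊥bis P8·P1 via (33.9,25.815): [(0, 14.555) (58.2141, 87) (0, 87)]  |A|=2108.6612
4. ⊥bis P8·P2 via (31.185,61.565): [(0, 14.555) (34.2076, 57.1249) (13.8702, 87) (0, 87)]  |A|=1446.2717
5. ⊥bis P8·P3 via (18.75,48.655): [(0, 14.555) (21.2845, 41.0426) (5.9833, 87) (0, 87)]  |A|=908.4661
6. ⊥bis P8·P4 via (27.175,62.8): [(0, 14.555) (21.2845, 41.0426) (5.9833, 87) (0, 87)]  |A|=908.4661
7. ⊥bis P8·P5 via (17.38,62.145): [(0, 73.3203) (0, 14.555) (21.2845, 41.0426) (13.4084, 64.6988)]  |A|=750.0371
8. ⊥bis P8·P6 via (13.365,60.445): [(0, 66.6048) (0, 14.555) (21.2845, 41.0426) (15.0892, 59.6503)]  |A|=672.7716
9. ⊥bis P8·P7 via (36.455,44.215): [(0, 66.6048) (0, 14.555) (21.2845, 41.0426) (15.0892, 59.6503)]  |A|=672.7716
10. canonical 4-gon: [(0, 66.6048) (0, 14.555) (21.2845, 41.0426) (15.0892, 59.6503)]
11. shoelace: 672.7716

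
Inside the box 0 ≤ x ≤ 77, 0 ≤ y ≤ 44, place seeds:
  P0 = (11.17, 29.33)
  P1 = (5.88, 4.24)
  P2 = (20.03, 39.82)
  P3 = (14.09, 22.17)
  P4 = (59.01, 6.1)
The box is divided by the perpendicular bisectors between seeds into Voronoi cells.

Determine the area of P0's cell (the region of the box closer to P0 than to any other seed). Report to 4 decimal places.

1. box [0,77]×[0,44]: [(0, 0) (77, 0) (77, 44) (0, 44)]
2. ⊥bis P0·P1 via (8.525,16.785): [(0, 18.5824) (77, 2.3477) (77, 44) (0, 44)]  |A|=2582.1918
3. ⊥bis P0·P2 via (15.6,34.575): [(0, 18.5824) (46.0237, 8.8787) (4.4411, 44) (0, 44)]  |A|=662.8929
4. ⊥bis P0·P3 via (12.63,25.75): [(0, 20.5992) (21.6792, 29.4404) (4.4411, 44) (0, 44)]  |A|=285.9847
5. ⊥bis P0·P4 via (35.09,17.715): [(0, 20.5992) (21.6792, 29.4404) (4.4411, 44) (0, 44)]  |A|=285.9847
6. canonical 4-gon: [(0, 20.5992) (21.6792, 29.4404) (4.4411, 44) (0, 44)]
7. shoelace: 285.9847

Area of P0's cell: 285.9847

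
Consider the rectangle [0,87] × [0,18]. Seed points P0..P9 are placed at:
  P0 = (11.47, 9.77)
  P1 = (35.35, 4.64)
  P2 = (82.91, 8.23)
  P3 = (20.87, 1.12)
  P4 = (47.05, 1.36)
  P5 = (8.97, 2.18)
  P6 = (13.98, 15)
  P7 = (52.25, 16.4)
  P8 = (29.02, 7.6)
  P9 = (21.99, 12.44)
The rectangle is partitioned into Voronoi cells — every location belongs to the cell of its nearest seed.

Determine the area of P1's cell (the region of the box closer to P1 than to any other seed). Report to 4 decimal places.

1. box [0,87]×[0,18]: [(0, 0) (87, 0) (87, 18) (0, 18)]
2. ⊥bis P1·P0 via (23.41,7.205): [(21.8622, 0) (87, 0) (87, 18) (25.729, 18)]  |A|=1137.679
3. ⊥bis P1·P2 via (59.13,6.435): [(21.8622, 0) (59.6157, 0) (58.257, 18) (25.729, 18)]  |A|=632.534
4. ⊥bis P1·P3 via (28.11,2.88): [(25.1217, 15.1728) (28.8101, 0) (59.6157, 0) (58.257, 18) (25.729, 18)]  |A|=579.8241
5. ⊥bis P1·P4 via (41.2,3): [(25.1217, 15.1728) (28.8101, 0) (40.359, 0) (45.4051, 18) (25.729, 18)]  |A|=290.8461
6. ⊥bis P1·P5 via (22.16,3.41): [(25.1217, 15.1728) (28.8101, 0) (40.359, 0) (45.4051, 18) (25.729, 18)]  |A|=290.8461
7. ⊥bis P1·P6 via (24.665,9.82): [(25.8358, 12.2351) (28.8101, 0) (40.359, 0) (45.4051, 18) (28.6306, 18)]  |A|=280.5809
8. ⊥bis P1·P7 via (43.8,10.52): [(25.8358, 12.2351) (28.8101, 0) (40.359, 0) (43.4494, 11.0238) (38.595, 18) (28.6306, 18)]  |A|=256.8265
9. ⊥bis P1·P8 via (32.185,6.12): [(29.3232, 0) (40.359, 0) (43.4494, 11.0238) (38.595, 18) (37.7403, 18)]  |A|=144.5514
10. ⊥bis P1·P9 via (28.67,8.54): [(29.3232, 0) (40.359, 0) (43.4494, 11.0238) (38.595, 18) (37.7403, 18)]  |A|=144.5514
11. canonical 5-gon: [(29.3232, 0) (40.359, 0) (43.4494, 11.0238) (38.595, 18) (37.7403, 18)]
12. shoelace: 144.5514

Area of P1's cell: 144.5514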